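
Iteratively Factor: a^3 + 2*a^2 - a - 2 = (a - 1)*(a^2 + 3*a + 2) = (a - 1)*(a + 1)*(a + 2)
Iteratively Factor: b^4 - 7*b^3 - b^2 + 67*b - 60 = (b - 4)*(b^3 - 3*b^2 - 13*b + 15) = (b - 4)*(b - 1)*(b^2 - 2*b - 15) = (b - 4)*(b - 1)*(b + 3)*(b - 5)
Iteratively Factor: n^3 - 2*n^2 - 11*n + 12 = (n - 1)*(n^2 - n - 12) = (n - 1)*(n + 3)*(n - 4)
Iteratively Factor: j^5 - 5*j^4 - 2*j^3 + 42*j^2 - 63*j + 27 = (j + 3)*(j^4 - 8*j^3 + 22*j^2 - 24*j + 9) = (j - 1)*(j + 3)*(j^3 - 7*j^2 + 15*j - 9) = (j - 3)*(j - 1)*(j + 3)*(j^2 - 4*j + 3) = (j - 3)*(j - 1)^2*(j + 3)*(j - 3)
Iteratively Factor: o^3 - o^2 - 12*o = (o)*(o^2 - o - 12) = o*(o + 3)*(o - 4)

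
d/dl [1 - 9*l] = -9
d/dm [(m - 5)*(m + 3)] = 2*m - 2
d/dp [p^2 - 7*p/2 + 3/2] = 2*p - 7/2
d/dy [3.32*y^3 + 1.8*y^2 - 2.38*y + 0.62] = 9.96*y^2 + 3.6*y - 2.38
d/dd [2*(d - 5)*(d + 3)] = 4*d - 4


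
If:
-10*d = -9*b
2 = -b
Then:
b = -2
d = -9/5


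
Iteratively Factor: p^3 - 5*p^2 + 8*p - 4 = (p - 2)*(p^2 - 3*p + 2) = (p - 2)^2*(p - 1)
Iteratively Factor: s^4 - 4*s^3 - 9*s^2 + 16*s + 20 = (s - 5)*(s^3 + s^2 - 4*s - 4) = (s - 5)*(s - 2)*(s^2 + 3*s + 2) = (s - 5)*(s - 2)*(s + 2)*(s + 1)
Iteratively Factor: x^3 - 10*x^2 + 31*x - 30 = (x - 2)*(x^2 - 8*x + 15) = (x - 3)*(x - 2)*(x - 5)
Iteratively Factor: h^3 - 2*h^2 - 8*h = (h - 4)*(h^2 + 2*h) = h*(h - 4)*(h + 2)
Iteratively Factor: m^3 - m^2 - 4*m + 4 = (m - 2)*(m^2 + m - 2) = (m - 2)*(m + 2)*(m - 1)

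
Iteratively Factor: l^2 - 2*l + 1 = (l - 1)*(l - 1)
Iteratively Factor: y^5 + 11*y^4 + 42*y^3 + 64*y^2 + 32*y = (y + 4)*(y^4 + 7*y^3 + 14*y^2 + 8*y) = (y + 4)^2*(y^3 + 3*y^2 + 2*y) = (y + 2)*(y + 4)^2*(y^2 + y) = y*(y + 2)*(y + 4)^2*(y + 1)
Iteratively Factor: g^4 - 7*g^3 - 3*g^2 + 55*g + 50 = (g - 5)*(g^3 - 2*g^2 - 13*g - 10) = (g - 5)*(g + 1)*(g^2 - 3*g - 10) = (g - 5)*(g + 1)*(g + 2)*(g - 5)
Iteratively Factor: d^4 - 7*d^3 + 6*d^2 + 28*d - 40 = (d - 5)*(d^3 - 2*d^2 - 4*d + 8) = (d - 5)*(d - 2)*(d^2 - 4) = (d - 5)*(d - 2)^2*(d + 2)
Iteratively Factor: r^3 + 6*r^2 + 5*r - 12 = (r + 3)*(r^2 + 3*r - 4) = (r + 3)*(r + 4)*(r - 1)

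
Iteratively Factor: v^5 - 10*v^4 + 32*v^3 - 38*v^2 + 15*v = (v - 3)*(v^4 - 7*v^3 + 11*v^2 - 5*v) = (v - 3)*(v - 1)*(v^3 - 6*v^2 + 5*v) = (v - 3)*(v - 1)^2*(v^2 - 5*v) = (v - 5)*(v - 3)*(v - 1)^2*(v)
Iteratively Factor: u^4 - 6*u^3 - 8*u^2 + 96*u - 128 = (u - 4)*(u^3 - 2*u^2 - 16*u + 32) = (u - 4)*(u - 2)*(u^2 - 16) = (u - 4)^2*(u - 2)*(u + 4)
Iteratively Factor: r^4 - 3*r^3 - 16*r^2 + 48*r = (r + 4)*(r^3 - 7*r^2 + 12*r) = r*(r + 4)*(r^2 - 7*r + 12) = r*(r - 3)*(r + 4)*(r - 4)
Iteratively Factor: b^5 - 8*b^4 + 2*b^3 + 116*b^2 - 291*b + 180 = (b - 3)*(b^4 - 5*b^3 - 13*b^2 + 77*b - 60) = (b - 5)*(b - 3)*(b^3 - 13*b + 12) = (b - 5)*(b - 3)*(b + 4)*(b^2 - 4*b + 3) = (b - 5)*(b - 3)^2*(b + 4)*(b - 1)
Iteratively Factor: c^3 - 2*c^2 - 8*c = (c)*(c^2 - 2*c - 8) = c*(c + 2)*(c - 4)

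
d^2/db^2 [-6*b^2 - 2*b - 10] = -12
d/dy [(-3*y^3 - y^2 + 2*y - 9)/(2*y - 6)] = (-6*y^3 + 26*y^2 + 6*y + 3)/(2*(y^2 - 6*y + 9))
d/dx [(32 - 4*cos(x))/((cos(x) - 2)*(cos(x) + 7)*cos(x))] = 4*(-2*cos(x)^3 + 19*cos(x)^2 + 80*cos(x) - 112)*sin(x)/((cos(x) - 2)^2*(cos(x) + 7)^2*cos(x)^2)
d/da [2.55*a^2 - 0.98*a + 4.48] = 5.1*a - 0.98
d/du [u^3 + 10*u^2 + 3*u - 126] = 3*u^2 + 20*u + 3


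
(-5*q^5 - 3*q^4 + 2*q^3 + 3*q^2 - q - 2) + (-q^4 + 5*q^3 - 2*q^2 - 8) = -5*q^5 - 4*q^4 + 7*q^3 + q^2 - q - 10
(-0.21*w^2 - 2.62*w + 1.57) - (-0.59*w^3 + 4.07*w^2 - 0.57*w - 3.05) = 0.59*w^3 - 4.28*w^2 - 2.05*w + 4.62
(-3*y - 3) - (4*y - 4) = 1 - 7*y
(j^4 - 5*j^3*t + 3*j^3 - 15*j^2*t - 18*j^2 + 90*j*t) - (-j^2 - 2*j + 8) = j^4 - 5*j^3*t + 3*j^3 - 15*j^2*t - 17*j^2 + 90*j*t + 2*j - 8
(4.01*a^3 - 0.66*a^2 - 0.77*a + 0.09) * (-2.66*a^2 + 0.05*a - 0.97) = -10.6666*a^5 + 1.9561*a^4 - 1.8745*a^3 + 0.3623*a^2 + 0.7514*a - 0.0873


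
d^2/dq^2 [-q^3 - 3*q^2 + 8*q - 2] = -6*q - 6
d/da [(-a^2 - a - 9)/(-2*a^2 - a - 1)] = (-a^2 - 34*a - 8)/(4*a^4 + 4*a^3 + 5*a^2 + 2*a + 1)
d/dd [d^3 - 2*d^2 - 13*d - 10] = 3*d^2 - 4*d - 13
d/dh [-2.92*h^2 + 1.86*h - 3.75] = 1.86 - 5.84*h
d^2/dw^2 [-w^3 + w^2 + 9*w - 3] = 2 - 6*w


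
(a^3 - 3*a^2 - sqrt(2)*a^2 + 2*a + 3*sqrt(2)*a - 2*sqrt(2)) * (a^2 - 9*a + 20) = a^5 - 12*a^4 - sqrt(2)*a^4 + 12*sqrt(2)*a^3 + 49*a^3 - 78*a^2 - 49*sqrt(2)*a^2 + 40*a + 78*sqrt(2)*a - 40*sqrt(2)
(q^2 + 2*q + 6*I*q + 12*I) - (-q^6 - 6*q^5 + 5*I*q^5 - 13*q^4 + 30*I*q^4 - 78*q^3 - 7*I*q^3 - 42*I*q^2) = q^6 + 6*q^5 - 5*I*q^5 + 13*q^4 - 30*I*q^4 + 78*q^3 + 7*I*q^3 + q^2 + 42*I*q^2 + 2*q + 6*I*q + 12*I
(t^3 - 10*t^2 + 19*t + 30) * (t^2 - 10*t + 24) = t^5 - 20*t^4 + 143*t^3 - 400*t^2 + 156*t + 720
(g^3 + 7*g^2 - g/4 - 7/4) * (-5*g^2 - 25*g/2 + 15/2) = -5*g^5 - 95*g^4/2 - 315*g^3/4 + 515*g^2/8 + 20*g - 105/8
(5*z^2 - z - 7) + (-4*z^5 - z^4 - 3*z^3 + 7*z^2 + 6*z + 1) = -4*z^5 - z^4 - 3*z^3 + 12*z^2 + 5*z - 6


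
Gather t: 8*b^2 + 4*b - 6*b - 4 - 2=8*b^2 - 2*b - 6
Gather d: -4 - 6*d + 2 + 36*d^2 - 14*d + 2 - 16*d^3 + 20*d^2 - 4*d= -16*d^3 + 56*d^2 - 24*d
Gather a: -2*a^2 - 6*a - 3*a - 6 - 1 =-2*a^2 - 9*a - 7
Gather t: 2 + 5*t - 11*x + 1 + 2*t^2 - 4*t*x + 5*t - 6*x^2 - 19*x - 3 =2*t^2 + t*(10 - 4*x) - 6*x^2 - 30*x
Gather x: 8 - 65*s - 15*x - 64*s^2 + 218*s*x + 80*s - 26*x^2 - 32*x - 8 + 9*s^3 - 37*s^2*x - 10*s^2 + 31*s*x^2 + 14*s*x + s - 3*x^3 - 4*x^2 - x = 9*s^3 - 74*s^2 + 16*s - 3*x^3 + x^2*(31*s - 30) + x*(-37*s^2 + 232*s - 48)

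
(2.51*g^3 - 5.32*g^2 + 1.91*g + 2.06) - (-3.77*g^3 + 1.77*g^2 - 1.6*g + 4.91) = 6.28*g^3 - 7.09*g^2 + 3.51*g - 2.85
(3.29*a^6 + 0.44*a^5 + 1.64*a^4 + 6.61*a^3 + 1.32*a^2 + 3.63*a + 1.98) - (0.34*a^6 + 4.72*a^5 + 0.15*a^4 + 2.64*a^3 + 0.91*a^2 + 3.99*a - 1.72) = 2.95*a^6 - 4.28*a^5 + 1.49*a^4 + 3.97*a^3 + 0.41*a^2 - 0.36*a + 3.7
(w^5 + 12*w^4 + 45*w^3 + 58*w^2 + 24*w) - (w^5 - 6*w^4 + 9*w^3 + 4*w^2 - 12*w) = 18*w^4 + 36*w^3 + 54*w^2 + 36*w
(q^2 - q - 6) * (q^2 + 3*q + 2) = q^4 + 2*q^3 - 7*q^2 - 20*q - 12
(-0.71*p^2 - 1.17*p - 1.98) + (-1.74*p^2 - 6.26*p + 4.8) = -2.45*p^2 - 7.43*p + 2.82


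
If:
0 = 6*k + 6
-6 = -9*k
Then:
No Solution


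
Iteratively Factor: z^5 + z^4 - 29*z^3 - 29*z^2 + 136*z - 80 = (z + 4)*(z^4 - 3*z^3 - 17*z^2 + 39*z - 20) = (z - 1)*(z + 4)*(z^3 - 2*z^2 - 19*z + 20) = (z - 1)*(z + 4)^2*(z^2 - 6*z + 5) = (z - 5)*(z - 1)*(z + 4)^2*(z - 1)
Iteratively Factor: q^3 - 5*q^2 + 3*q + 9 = (q - 3)*(q^2 - 2*q - 3) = (q - 3)^2*(q + 1)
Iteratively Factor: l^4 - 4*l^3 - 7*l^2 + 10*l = (l + 2)*(l^3 - 6*l^2 + 5*l) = (l - 1)*(l + 2)*(l^2 - 5*l) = l*(l - 1)*(l + 2)*(l - 5)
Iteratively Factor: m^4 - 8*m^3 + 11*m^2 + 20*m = (m + 1)*(m^3 - 9*m^2 + 20*m) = m*(m + 1)*(m^2 - 9*m + 20) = m*(m - 5)*(m + 1)*(m - 4)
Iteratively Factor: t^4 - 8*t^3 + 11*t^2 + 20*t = (t - 4)*(t^3 - 4*t^2 - 5*t) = t*(t - 4)*(t^2 - 4*t - 5) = t*(t - 5)*(t - 4)*(t + 1)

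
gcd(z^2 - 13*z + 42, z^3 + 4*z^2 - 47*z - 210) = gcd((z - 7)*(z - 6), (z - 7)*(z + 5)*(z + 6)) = z - 7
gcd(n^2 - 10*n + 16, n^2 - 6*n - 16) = n - 8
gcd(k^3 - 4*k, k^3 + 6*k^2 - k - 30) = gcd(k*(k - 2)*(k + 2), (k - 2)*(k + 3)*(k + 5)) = k - 2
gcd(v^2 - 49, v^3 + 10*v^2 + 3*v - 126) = v + 7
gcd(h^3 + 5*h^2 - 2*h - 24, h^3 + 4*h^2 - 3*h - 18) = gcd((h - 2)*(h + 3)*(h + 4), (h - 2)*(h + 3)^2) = h^2 + h - 6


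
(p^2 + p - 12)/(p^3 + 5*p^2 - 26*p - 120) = (p - 3)/(p^2 + p - 30)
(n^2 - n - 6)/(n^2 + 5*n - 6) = (n^2 - n - 6)/(n^2 + 5*n - 6)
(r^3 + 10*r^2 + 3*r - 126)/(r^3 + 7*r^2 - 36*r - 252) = (r - 3)/(r - 6)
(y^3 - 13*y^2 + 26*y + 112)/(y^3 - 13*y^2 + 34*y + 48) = (y^2 - 5*y - 14)/(y^2 - 5*y - 6)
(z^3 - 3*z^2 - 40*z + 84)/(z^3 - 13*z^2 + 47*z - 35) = (z^2 + 4*z - 12)/(z^2 - 6*z + 5)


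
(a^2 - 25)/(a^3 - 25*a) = 1/a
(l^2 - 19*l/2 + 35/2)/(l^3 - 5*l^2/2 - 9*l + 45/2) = (l - 7)/(l^2 - 9)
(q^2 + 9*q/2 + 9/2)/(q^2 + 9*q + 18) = (q + 3/2)/(q + 6)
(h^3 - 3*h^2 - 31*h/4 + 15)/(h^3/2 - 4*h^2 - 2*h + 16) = (4*h^3 - 12*h^2 - 31*h + 60)/(2*(h^3 - 8*h^2 - 4*h + 32))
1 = 1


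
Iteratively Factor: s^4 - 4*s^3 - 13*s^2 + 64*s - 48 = (s + 4)*(s^3 - 8*s^2 + 19*s - 12) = (s - 1)*(s + 4)*(s^2 - 7*s + 12) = (s - 4)*(s - 1)*(s + 4)*(s - 3)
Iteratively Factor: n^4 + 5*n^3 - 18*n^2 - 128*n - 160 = (n + 4)*(n^3 + n^2 - 22*n - 40) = (n - 5)*(n + 4)*(n^2 + 6*n + 8) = (n - 5)*(n + 4)^2*(n + 2)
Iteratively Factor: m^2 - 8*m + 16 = (m - 4)*(m - 4)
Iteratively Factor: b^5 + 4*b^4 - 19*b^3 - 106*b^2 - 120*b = (b)*(b^4 + 4*b^3 - 19*b^2 - 106*b - 120) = b*(b + 4)*(b^3 - 19*b - 30) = b*(b + 2)*(b + 4)*(b^2 - 2*b - 15) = b*(b + 2)*(b + 3)*(b + 4)*(b - 5)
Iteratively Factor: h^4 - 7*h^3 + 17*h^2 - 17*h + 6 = (h - 1)*(h^3 - 6*h^2 + 11*h - 6) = (h - 3)*(h - 1)*(h^2 - 3*h + 2) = (h - 3)*(h - 1)^2*(h - 2)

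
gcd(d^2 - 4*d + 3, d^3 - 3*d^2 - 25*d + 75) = d - 3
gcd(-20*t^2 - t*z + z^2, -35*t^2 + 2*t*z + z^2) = -5*t + z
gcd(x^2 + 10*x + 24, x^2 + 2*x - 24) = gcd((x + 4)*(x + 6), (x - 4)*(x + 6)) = x + 6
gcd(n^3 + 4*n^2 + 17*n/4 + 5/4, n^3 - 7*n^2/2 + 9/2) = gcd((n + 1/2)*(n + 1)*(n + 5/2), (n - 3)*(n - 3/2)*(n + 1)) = n + 1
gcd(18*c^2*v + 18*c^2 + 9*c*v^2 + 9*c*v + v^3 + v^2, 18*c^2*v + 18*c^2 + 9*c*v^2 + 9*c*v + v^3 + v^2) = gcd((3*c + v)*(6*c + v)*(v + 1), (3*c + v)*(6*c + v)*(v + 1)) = 18*c^2*v + 18*c^2 + 9*c*v^2 + 9*c*v + v^3 + v^2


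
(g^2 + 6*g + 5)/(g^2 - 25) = (g + 1)/(g - 5)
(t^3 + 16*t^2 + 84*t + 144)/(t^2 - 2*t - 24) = (t^2 + 12*t + 36)/(t - 6)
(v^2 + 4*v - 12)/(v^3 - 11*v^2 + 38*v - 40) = (v + 6)/(v^2 - 9*v + 20)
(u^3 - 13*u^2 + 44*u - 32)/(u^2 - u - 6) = (-u^3 + 13*u^2 - 44*u + 32)/(-u^2 + u + 6)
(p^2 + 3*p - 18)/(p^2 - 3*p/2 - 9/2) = 2*(p + 6)/(2*p + 3)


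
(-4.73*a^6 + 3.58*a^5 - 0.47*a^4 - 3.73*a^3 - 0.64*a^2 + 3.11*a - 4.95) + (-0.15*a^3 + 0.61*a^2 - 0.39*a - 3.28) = -4.73*a^6 + 3.58*a^5 - 0.47*a^4 - 3.88*a^3 - 0.03*a^2 + 2.72*a - 8.23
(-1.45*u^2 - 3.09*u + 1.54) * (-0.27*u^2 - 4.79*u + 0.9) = 0.3915*u^4 + 7.7798*u^3 + 13.0803*u^2 - 10.1576*u + 1.386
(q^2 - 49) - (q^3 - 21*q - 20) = -q^3 + q^2 + 21*q - 29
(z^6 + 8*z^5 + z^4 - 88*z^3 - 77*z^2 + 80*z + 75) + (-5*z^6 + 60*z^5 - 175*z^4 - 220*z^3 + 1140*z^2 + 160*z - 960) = -4*z^6 + 68*z^5 - 174*z^4 - 308*z^3 + 1063*z^2 + 240*z - 885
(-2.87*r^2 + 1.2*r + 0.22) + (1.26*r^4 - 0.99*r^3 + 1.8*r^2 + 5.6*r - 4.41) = 1.26*r^4 - 0.99*r^3 - 1.07*r^2 + 6.8*r - 4.19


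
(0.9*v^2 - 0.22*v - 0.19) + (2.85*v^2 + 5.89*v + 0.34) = 3.75*v^2 + 5.67*v + 0.15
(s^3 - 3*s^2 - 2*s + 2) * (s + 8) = s^4 + 5*s^3 - 26*s^2 - 14*s + 16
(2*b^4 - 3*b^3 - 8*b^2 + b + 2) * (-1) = -2*b^4 + 3*b^3 + 8*b^2 - b - 2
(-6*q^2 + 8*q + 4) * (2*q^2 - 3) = -12*q^4 + 16*q^3 + 26*q^2 - 24*q - 12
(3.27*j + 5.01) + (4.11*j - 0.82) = 7.38*j + 4.19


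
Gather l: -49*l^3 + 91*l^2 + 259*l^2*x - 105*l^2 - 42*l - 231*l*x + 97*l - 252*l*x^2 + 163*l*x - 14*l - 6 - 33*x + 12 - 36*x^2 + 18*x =-49*l^3 + l^2*(259*x - 14) + l*(-252*x^2 - 68*x + 41) - 36*x^2 - 15*x + 6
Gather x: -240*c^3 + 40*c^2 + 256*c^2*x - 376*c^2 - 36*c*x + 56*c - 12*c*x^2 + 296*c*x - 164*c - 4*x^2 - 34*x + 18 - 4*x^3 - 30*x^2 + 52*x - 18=-240*c^3 - 336*c^2 - 108*c - 4*x^3 + x^2*(-12*c - 34) + x*(256*c^2 + 260*c + 18)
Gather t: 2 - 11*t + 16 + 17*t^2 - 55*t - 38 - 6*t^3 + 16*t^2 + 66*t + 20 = -6*t^3 + 33*t^2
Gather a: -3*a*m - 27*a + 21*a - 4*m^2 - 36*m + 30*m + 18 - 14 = a*(-3*m - 6) - 4*m^2 - 6*m + 4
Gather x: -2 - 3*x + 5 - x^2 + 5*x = -x^2 + 2*x + 3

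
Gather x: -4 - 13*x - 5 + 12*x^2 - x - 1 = 12*x^2 - 14*x - 10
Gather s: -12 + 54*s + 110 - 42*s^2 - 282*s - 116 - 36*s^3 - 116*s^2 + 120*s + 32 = -36*s^3 - 158*s^2 - 108*s + 14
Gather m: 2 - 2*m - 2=-2*m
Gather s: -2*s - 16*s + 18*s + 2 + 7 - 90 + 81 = 0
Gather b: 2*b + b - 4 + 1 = 3*b - 3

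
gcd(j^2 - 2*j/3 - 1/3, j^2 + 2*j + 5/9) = j + 1/3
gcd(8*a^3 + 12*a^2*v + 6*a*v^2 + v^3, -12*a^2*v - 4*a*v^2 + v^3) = 2*a + v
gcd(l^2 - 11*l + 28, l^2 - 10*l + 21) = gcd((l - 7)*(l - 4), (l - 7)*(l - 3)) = l - 7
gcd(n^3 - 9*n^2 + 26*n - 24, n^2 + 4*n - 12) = n - 2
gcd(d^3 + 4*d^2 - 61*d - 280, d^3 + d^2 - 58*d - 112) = d^2 - d - 56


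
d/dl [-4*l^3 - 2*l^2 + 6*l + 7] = -12*l^2 - 4*l + 6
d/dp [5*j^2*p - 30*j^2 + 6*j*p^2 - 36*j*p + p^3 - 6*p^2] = 5*j^2 + 12*j*p - 36*j + 3*p^2 - 12*p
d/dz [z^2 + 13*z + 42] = 2*z + 13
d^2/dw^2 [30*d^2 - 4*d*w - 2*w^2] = -4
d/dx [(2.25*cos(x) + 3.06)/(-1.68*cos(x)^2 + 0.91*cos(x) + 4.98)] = (3.78*sin(x)^2 - 10.2816*cos(x) - 12.2004)*sin(x)/(-1.68*cos(x)^2 + 0.91*cos(x) + 4.98)^2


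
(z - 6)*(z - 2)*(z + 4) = z^3 - 4*z^2 - 20*z + 48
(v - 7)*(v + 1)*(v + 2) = v^3 - 4*v^2 - 19*v - 14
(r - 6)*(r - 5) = r^2 - 11*r + 30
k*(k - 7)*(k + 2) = k^3 - 5*k^2 - 14*k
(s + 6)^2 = s^2 + 12*s + 36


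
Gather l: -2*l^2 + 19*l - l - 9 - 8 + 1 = -2*l^2 + 18*l - 16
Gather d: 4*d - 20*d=-16*d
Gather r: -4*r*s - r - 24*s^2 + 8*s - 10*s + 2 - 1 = r*(-4*s - 1) - 24*s^2 - 2*s + 1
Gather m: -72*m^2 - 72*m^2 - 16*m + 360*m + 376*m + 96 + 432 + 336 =-144*m^2 + 720*m + 864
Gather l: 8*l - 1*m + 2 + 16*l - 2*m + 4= 24*l - 3*m + 6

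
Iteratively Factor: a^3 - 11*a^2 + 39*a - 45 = (a - 3)*(a^2 - 8*a + 15) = (a - 5)*(a - 3)*(a - 3)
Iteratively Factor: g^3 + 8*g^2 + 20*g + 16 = (g + 2)*(g^2 + 6*g + 8) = (g + 2)^2*(g + 4)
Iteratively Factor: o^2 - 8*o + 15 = (o - 3)*(o - 5)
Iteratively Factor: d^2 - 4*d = (d - 4)*(d)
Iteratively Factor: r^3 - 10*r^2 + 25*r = (r - 5)*(r^2 - 5*r) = (r - 5)^2*(r)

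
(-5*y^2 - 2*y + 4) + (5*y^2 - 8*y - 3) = 1 - 10*y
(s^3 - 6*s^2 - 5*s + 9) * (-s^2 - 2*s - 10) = -s^5 + 4*s^4 + 7*s^3 + 61*s^2 + 32*s - 90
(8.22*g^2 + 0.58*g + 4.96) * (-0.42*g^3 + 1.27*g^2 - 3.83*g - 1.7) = -3.4524*g^5 + 10.1958*g^4 - 32.8292*g^3 - 9.8962*g^2 - 19.9828*g - 8.432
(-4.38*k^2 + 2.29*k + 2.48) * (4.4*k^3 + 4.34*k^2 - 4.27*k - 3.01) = -19.272*k^5 - 8.9332*k^4 + 39.5532*k^3 + 14.1687*k^2 - 17.4825*k - 7.4648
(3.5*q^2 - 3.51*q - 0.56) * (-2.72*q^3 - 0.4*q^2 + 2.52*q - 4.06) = -9.52*q^5 + 8.1472*q^4 + 11.7472*q^3 - 22.8312*q^2 + 12.8394*q + 2.2736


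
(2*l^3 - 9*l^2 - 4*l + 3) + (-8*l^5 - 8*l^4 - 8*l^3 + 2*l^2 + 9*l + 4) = -8*l^5 - 8*l^4 - 6*l^3 - 7*l^2 + 5*l + 7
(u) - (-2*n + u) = 2*n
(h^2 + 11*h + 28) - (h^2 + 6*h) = 5*h + 28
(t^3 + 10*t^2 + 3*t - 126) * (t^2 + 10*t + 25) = t^5 + 20*t^4 + 128*t^3 + 154*t^2 - 1185*t - 3150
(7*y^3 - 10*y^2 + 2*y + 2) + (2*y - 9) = 7*y^3 - 10*y^2 + 4*y - 7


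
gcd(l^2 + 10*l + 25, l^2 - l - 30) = l + 5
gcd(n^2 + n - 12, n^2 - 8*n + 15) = n - 3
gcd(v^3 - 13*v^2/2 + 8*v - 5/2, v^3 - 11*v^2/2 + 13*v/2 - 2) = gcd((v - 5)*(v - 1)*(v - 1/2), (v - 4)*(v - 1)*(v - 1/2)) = v^2 - 3*v/2 + 1/2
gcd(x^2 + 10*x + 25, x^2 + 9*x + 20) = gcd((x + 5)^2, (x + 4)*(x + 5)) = x + 5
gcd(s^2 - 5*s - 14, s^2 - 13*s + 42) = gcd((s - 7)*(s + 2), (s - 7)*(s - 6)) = s - 7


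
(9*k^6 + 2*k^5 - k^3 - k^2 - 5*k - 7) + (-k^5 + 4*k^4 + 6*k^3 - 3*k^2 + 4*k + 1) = 9*k^6 + k^5 + 4*k^4 + 5*k^3 - 4*k^2 - k - 6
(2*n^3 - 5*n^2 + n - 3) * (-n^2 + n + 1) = -2*n^5 + 7*n^4 - 4*n^3 - n^2 - 2*n - 3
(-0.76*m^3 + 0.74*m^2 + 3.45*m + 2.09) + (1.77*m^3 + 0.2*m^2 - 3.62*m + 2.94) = 1.01*m^3 + 0.94*m^2 - 0.17*m + 5.03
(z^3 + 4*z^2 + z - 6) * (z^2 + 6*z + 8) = z^5 + 10*z^4 + 33*z^3 + 32*z^2 - 28*z - 48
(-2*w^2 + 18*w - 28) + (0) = -2*w^2 + 18*w - 28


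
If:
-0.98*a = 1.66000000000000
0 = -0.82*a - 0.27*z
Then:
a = -1.69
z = 5.14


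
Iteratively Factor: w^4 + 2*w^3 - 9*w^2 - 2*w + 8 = (w - 2)*(w^3 + 4*w^2 - w - 4) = (w - 2)*(w + 1)*(w^2 + 3*w - 4) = (w - 2)*(w + 1)*(w + 4)*(w - 1)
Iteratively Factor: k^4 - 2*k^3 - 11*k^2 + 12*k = (k - 1)*(k^3 - k^2 - 12*k) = (k - 4)*(k - 1)*(k^2 + 3*k) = k*(k - 4)*(k - 1)*(k + 3)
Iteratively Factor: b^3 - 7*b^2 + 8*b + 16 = (b - 4)*(b^2 - 3*b - 4) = (b - 4)^2*(b + 1)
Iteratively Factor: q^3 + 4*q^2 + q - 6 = (q + 3)*(q^2 + q - 2) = (q + 2)*(q + 3)*(q - 1)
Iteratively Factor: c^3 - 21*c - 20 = (c - 5)*(c^2 + 5*c + 4) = (c - 5)*(c + 1)*(c + 4)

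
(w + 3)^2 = w^2 + 6*w + 9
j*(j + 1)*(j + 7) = j^3 + 8*j^2 + 7*j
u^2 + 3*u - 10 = (u - 2)*(u + 5)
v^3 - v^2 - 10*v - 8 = (v - 4)*(v + 1)*(v + 2)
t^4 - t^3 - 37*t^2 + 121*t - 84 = (t - 4)*(t - 3)*(t - 1)*(t + 7)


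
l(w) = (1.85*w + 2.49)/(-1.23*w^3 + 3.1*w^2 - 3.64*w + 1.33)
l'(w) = (1.85*w + 2.49)*(3.69*w^2 - 6.2*w + 3.64)/(-1.23*w^3 + 3.1*w^2 - 3.64*w + 1.33)^2 + 1.85/(-1.23*w^3 + 3.1*w^2 - 3.64*w + 1.33) = (4.551*w^3 + 3.4531*w^2 - 15.438*w + 11.5241)/(1.5129*w^6 - 7.626*w^5 + 18.5644*w^4 - 25.8398*w^3 + 21.4956*w^2 - 9.6824*w + 1.7689)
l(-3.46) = -0.04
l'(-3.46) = -0.01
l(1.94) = -2.00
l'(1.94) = 3.00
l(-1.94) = -0.04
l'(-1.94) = 0.03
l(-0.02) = 1.75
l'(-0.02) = 6.00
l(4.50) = -0.17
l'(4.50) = 0.10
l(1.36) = -5.10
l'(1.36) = 8.70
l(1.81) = -2.44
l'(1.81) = 3.81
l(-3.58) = -0.04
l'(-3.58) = -0.01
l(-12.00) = -0.01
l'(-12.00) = -0.00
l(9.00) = -0.03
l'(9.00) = 0.01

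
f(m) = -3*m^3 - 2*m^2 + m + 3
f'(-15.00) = -1964.00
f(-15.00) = 9663.00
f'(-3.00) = -68.00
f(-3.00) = 63.00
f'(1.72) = -32.51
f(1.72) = -16.46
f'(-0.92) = -2.94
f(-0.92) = 2.72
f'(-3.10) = -73.09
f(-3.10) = 70.05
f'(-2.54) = -46.90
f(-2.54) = 36.72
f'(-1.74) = -19.29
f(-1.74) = 11.01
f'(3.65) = -133.50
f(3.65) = -165.88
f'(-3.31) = -84.36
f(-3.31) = 86.57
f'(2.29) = -55.36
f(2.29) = -41.23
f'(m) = -9*m^2 - 4*m + 1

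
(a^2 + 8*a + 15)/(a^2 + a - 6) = (a + 5)/(a - 2)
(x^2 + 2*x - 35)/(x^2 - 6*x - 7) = (-x^2 - 2*x + 35)/(-x^2 + 6*x + 7)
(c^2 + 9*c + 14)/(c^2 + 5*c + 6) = (c + 7)/(c + 3)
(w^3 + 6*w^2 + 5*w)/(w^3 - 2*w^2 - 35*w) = (w + 1)/(w - 7)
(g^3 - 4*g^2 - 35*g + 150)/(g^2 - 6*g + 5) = (g^2 + g - 30)/(g - 1)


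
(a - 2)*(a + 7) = a^2 + 5*a - 14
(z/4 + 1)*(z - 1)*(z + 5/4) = z^3/4 + 17*z^2/16 - z/16 - 5/4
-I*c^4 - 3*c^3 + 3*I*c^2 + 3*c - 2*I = (c - 1)*(c - 2*I)*(c - I)*(-I*c - I)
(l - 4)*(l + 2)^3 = l^4 + 2*l^3 - 12*l^2 - 40*l - 32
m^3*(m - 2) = m^4 - 2*m^3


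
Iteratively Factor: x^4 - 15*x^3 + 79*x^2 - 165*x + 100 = (x - 5)*(x^3 - 10*x^2 + 29*x - 20) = (x - 5)*(x - 4)*(x^2 - 6*x + 5) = (x - 5)*(x - 4)*(x - 1)*(x - 5)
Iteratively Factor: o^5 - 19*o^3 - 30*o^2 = (o)*(o^4 - 19*o^2 - 30*o) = o^2*(o^3 - 19*o - 30) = o^2*(o + 3)*(o^2 - 3*o - 10) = o^2*(o + 2)*(o + 3)*(o - 5)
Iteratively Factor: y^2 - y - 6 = (y + 2)*(y - 3)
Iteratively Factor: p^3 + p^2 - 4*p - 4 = (p + 1)*(p^2 - 4) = (p + 1)*(p + 2)*(p - 2)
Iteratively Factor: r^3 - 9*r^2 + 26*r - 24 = (r - 2)*(r^2 - 7*r + 12) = (r - 4)*(r - 2)*(r - 3)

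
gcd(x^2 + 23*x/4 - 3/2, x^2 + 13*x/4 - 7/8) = x - 1/4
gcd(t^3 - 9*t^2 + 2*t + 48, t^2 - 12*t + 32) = t - 8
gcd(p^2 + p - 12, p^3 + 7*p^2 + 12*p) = p + 4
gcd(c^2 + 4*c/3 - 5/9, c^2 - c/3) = c - 1/3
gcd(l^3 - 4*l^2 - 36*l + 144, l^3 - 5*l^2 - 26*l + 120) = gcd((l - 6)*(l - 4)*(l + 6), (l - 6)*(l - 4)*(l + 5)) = l^2 - 10*l + 24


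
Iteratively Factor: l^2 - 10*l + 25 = (l - 5)*(l - 5)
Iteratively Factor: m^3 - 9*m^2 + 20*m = (m - 4)*(m^2 - 5*m) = m*(m - 4)*(m - 5)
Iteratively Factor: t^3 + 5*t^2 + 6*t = (t + 2)*(t^2 + 3*t) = (t + 2)*(t + 3)*(t)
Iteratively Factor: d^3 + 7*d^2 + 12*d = (d + 3)*(d^2 + 4*d) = d*(d + 3)*(d + 4)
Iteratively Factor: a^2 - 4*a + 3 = (a - 3)*(a - 1)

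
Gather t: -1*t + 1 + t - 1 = 0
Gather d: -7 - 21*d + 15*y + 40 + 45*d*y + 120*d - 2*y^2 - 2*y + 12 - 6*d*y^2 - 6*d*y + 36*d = d*(-6*y^2 + 39*y + 135) - 2*y^2 + 13*y + 45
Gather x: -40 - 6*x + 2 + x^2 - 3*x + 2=x^2 - 9*x - 36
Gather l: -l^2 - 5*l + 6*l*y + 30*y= -l^2 + l*(6*y - 5) + 30*y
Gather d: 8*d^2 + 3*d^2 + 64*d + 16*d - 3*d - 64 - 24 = 11*d^2 + 77*d - 88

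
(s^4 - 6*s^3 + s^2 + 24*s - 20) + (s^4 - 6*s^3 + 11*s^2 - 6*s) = 2*s^4 - 12*s^3 + 12*s^2 + 18*s - 20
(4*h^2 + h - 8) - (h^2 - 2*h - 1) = 3*h^2 + 3*h - 7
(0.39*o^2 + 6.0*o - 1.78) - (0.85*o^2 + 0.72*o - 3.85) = -0.46*o^2 + 5.28*o + 2.07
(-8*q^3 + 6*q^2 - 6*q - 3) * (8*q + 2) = -64*q^4 + 32*q^3 - 36*q^2 - 36*q - 6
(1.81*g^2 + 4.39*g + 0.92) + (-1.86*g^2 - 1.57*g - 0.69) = -0.05*g^2 + 2.82*g + 0.23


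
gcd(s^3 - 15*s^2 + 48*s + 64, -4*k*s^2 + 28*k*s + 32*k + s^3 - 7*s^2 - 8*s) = s^2 - 7*s - 8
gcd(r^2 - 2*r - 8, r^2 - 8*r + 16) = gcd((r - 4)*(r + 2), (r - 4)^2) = r - 4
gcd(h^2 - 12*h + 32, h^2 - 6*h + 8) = h - 4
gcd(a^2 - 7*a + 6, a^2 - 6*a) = a - 6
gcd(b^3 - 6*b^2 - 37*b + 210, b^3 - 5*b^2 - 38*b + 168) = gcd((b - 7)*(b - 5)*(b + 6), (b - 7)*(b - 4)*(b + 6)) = b^2 - b - 42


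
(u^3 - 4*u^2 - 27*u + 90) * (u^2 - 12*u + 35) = u^5 - 16*u^4 + 56*u^3 + 274*u^2 - 2025*u + 3150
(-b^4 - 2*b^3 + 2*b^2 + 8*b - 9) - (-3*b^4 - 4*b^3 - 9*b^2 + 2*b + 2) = 2*b^4 + 2*b^3 + 11*b^2 + 6*b - 11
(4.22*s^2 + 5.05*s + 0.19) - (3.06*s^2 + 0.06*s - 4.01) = 1.16*s^2 + 4.99*s + 4.2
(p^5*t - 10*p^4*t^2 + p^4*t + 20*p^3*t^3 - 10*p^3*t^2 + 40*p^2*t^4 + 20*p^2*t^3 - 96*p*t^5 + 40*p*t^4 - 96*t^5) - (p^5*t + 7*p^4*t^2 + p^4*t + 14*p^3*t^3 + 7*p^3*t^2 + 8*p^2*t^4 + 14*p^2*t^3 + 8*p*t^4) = -17*p^4*t^2 + 6*p^3*t^3 - 17*p^3*t^2 + 32*p^2*t^4 + 6*p^2*t^3 - 96*p*t^5 + 32*p*t^4 - 96*t^5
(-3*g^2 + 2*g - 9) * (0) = 0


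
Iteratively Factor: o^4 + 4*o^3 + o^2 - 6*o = (o + 3)*(o^3 + o^2 - 2*o) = o*(o + 3)*(o^2 + o - 2) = o*(o + 2)*(o + 3)*(o - 1)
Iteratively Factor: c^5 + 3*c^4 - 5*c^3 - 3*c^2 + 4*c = (c)*(c^4 + 3*c^3 - 5*c^2 - 3*c + 4) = c*(c + 4)*(c^3 - c^2 - c + 1) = c*(c - 1)*(c + 4)*(c^2 - 1) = c*(c - 1)*(c + 1)*(c + 4)*(c - 1)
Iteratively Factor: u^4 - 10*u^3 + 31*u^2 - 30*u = (u - 5)*(u^3 - 5*u^2 + 6*u) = (u - 5)*(u - 2)*(u^2 - 3*u) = u*(u - 5)*(u - 2)*(u - 3)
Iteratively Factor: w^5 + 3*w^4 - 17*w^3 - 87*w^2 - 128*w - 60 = (w + 1)*(w^4 + 2*w^3 - 19*w^2 - 68*w - 60) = (w - 5)*(w + 1)*(w^3 + 7*w^2 + 16*w + 12) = (w - 5)*(w + 1)*(w + 2)*(w^2 + 5*w + 6) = (w - 5)*(w + 1)*(w + 2)*(w + 3)*(w + 2)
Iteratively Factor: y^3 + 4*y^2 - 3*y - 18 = (y + 3)*(y^2 + y - 6) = (y - 2)*(y + 3)*(y + 3)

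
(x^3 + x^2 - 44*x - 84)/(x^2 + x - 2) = (x^2 - x - 42)/(x - 1)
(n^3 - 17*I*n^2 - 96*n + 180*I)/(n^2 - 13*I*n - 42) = (n^2 - 11*I*n - 30)/(n - 7*I)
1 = 1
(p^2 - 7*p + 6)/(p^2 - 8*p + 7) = (p - 6)/(p - 7)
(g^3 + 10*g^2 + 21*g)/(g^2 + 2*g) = (g^2 + 10*g + 21)/(g + 2)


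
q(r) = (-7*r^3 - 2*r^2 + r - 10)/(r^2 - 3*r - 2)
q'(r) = (3 - 2*r)*(-7*r^3 - 2*r^2 + r - 10)/(r^2 - 3*r - 2)^2 + (-21*r^2 - 4*r + 1)/(r^2 - 3*r - 2)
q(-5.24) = 22.75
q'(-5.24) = -6.02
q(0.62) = 3.40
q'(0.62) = 1.03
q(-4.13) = 16.21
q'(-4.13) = -5.76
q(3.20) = 188.72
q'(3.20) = 638.59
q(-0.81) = -7.74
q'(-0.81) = -41.69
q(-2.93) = 9.49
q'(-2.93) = -5.43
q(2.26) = 26.89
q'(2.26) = 42.53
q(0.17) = 4.00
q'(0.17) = -4.17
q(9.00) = -101.27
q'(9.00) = -4.17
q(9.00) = -101.27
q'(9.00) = -4.17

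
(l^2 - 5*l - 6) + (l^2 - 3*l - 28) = 2*l^2 - 8*l - 34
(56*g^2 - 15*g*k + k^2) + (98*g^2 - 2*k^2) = 154*g^2 - 15*g*k - k^2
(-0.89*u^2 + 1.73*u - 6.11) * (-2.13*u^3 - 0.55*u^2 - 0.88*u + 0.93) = 1.8957*u^5 - 3.1954*u^4 + 12.846*u^3 + 1.0104*u^2 + 6.9857*u - 5.6823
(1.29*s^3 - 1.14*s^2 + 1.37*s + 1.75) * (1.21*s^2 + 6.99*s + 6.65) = 1.5609*s^5 + 7.6377*s^4 + 2.2676*s^3 + 4.1128*s^2 + 21.343*s + 11.6375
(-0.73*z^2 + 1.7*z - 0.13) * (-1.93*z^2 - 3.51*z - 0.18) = 1.4089*z^4 - 0.7187*z^3 - 5.5847*z^2 + 0.1503*z + 0.0234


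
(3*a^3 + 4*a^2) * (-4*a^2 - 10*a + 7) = -12*a^5 - 46*a^4 - 19*a^3 + 28*a^2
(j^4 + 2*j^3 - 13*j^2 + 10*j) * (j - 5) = j^5 - 3*j^4 - 23*j^3 + 75*j^2 - 50*j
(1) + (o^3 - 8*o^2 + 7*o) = o^3 - 8*o^2 + 7*o + 1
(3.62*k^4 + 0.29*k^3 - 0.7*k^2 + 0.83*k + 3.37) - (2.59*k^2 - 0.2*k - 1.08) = 3.62*k^4 + 0.29*k^3 - 3.29*k^2 + 1.03*k + 4.45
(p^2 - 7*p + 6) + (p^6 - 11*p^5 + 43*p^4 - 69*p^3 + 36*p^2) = p^6 - 11*p^5 + 43*p^4 - 69*p^3 + 37*p^2 - 7*p + 6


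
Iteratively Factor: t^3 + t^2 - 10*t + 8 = (t + 4)*(t^2 - 3*t + 2) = (t - 2)*(t + 4)*(t - 1)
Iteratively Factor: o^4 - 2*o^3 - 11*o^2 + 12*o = (o - 4)*(o^3 + 2*o^2 - 3*o) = (o - 4)*(o + 3)*(o^2 - o) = (o - 4)*(o - 1)*(o + 3)*(o)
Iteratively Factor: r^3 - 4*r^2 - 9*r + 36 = (r + 3)*(r^2 - 7*r + 12) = (r - 3)*(r + 3)*(r - 4)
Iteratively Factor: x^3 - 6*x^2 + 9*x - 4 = (x - 1)*(x^2 - 5*x + 4) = (x - 1)^2*(x - 4)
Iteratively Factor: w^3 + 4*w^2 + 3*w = (w + 3)*(w^2 + w) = (w + 1)*(w + 3)*(w)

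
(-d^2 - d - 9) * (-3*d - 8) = 3*d^3 + 11*d^2 + 35*d + 72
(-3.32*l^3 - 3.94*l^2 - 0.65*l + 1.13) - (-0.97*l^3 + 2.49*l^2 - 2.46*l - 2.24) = -2.35*l^3 - 6.43*l^2 + 1.81*l + 3.37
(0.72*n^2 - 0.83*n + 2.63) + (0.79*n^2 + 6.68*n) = 1.51*n^2 + 5.85*n + 2.63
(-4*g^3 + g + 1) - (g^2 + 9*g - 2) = -4*g^3 - g^2 - 8*g + 3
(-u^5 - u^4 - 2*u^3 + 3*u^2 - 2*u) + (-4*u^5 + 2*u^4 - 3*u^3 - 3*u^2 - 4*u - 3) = -5*u^5 + u^4 - 5*u^3 - 6*u - 3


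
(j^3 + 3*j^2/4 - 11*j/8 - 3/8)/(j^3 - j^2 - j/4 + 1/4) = (8*j^2 + 14*j + 3)/(2*(4*j^2 - 1))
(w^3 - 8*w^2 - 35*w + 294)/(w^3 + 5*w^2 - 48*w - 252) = (w - 7)/(w + 6)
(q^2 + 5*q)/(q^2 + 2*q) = (q + 5)/(q + 2)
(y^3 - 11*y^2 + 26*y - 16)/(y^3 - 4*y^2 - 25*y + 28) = (y^2 - 10*y + 16)/(y^2 - 3*y - 28)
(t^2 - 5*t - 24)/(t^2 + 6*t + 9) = (t - 8)/(t + 3)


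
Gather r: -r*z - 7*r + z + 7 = r*(-z - 7) + z + 7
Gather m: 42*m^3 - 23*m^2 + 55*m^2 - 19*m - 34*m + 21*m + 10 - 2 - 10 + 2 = 42*m^3 + 32*m^2 - 32*m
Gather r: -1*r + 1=1 - r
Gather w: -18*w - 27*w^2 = -27*w^2 - 18*w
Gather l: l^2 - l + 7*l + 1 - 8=l^2 + 6*l - 7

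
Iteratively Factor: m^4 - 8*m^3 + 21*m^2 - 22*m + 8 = (m - 1)*(m^3 - 7*m^2 + 14*m - 8) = (m - 4)*(m - 1)*(m^2 - 3*m + 2) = (m - 4)*(m - 1)^2*(m - 2)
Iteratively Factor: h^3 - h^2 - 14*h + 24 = (h + 4)*(h^2 - 5*h + 6) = (h - 3)*(h + 4)*(h - 2)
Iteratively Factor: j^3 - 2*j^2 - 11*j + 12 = (j - 4)*(j^2 + 2*j - 3) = (j - 4)*(j - 1)*(j + 3)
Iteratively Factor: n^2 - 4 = (n + 2)*(n - 2)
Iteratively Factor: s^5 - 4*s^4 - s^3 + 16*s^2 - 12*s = (s - 2)*(s^4 - 2*s^3 - 5*s^2 + 6*s) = s*(s - 2)*(s^3 - 2*s^2 - 5*s + 6) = s*(s - 2)*(s - 1)*(s^2 - s - 6) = s*(s - 3)*(s - 2)*(s - 1)*(s + 2)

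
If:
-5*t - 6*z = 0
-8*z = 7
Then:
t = 21/20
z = -7/8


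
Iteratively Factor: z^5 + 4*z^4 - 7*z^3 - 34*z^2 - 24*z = (z + 1)*(z^4 + 3*z^3 - 10*z^2 - 24*z) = z*(z + 1)*(z^3 + 3*z^2 - 10*z - 24) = z*(z - 3)*(z + 1)*(z^2 + 6*z + 8) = z*(z - 3)*(z + 1)*(z + 4)*(z + 2)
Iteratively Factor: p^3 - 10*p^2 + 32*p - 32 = (p - 2)*(p^2 - 8*p + 16) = (p - 4)*(p - 2)*(p - 4)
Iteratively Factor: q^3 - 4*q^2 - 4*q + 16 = (q + 2)*(q^2 - 6*q + 8) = (q - 2)*(q + 2)*(q - 4)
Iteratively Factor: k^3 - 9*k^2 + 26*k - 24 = (k - 2)*(k^2 - 7*k + 12) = (k - 3)*(k - 2)*(k - 4)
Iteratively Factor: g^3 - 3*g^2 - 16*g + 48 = (g - 3)*(g^2 - 16) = (g - 3)*(g + 4)*(g - 4)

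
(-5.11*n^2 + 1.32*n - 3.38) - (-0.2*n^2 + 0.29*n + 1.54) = -4.91*n^2 + 1.03*n - 4.92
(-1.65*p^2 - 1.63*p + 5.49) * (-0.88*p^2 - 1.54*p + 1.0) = 1.452*p^4 + 3.9754*p^3 - 3.971*p^2 - 10.0846*p + 5.49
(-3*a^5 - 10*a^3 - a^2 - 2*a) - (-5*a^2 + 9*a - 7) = -3*a^5 - 10*a^3 + 4*a^2 - 11*a + 7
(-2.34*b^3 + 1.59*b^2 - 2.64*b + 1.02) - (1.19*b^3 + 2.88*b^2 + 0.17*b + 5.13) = -3.53*b^3 - 1.29*b^2 - 2.81*b - 4.11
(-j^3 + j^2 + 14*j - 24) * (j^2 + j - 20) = -j^5 + 35*j^3 - 30*j^2 - 304*j + 480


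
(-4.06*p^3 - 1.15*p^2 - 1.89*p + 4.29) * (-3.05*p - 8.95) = 12.383*p^4 + 39.8445*p^3 + 16.057*p^2 + 3.831*p - 38.3955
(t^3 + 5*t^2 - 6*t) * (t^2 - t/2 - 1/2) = t^5 + 9*t^4/2 - 9*t^3 + t^2/2 + 3*t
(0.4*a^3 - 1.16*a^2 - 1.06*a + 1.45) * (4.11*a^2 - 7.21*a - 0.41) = 1.644*a^5 - 7.6516*a^4 + 3.843*a^3 + 14.0777*a^2 - 10.0199*a - 0.5945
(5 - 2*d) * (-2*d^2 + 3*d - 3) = 4*d^3 - 16*d^2 + 21*d - 15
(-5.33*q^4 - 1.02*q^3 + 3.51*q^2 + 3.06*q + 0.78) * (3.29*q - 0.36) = -17.5357*q^5 - 1.437*q^4 + 11.9151*q^3 + 8.8038*q^2 + 1.4646*q - 0.2808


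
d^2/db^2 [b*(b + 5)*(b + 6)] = 6*b + 22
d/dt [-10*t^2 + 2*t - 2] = 2 - 20*t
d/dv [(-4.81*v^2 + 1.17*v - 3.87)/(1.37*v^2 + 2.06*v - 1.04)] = (-11.5115*v^2 + 20.6086*v + 6.7554)/(1.8769*v^4 + 5.6444*v^3 + 1.394*v^2 - 4.2848*v + 1.0816)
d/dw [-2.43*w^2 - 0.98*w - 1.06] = -4.86*w - 0.98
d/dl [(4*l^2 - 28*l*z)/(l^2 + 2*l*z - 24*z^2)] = 4*(-2*l*(l - 7*z)*(l + z) + (2*l - 7*z)*(l^2 + 2*l*z - 24*z^2))/(l^2 + 2*l*z - 24*z^2)^2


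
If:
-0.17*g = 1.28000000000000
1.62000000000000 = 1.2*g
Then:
No Solution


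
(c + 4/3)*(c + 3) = c^2 + 13*c/3 + 4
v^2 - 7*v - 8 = (v - 8)*(v + 1)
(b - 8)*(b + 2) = b^2 - 6*b - 16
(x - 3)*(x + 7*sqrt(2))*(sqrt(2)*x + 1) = sqrt(2)*x^3 - 3*sqrt(2)*x^2 + 15*x^2 - 45*x + 7*sqrt(2)*x - 21*sqrt(2)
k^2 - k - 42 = (k - 7)*(k + 6)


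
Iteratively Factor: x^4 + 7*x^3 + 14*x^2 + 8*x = (x + 2)*(x^3 + 5*x^2 + 4*x) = (x + 1)*(x + 2)*(x^2 + 4*x) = (x + 1)*(x + 2)*(x + 4)*(x)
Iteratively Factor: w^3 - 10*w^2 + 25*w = (w)*(w^2 - 10*w + 25) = w*(w - 5)*(w - 5)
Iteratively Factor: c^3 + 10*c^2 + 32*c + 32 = (c + 4)*(c^2 + 6*c + 8) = (c + 2)*(c + 4)*(c + 4)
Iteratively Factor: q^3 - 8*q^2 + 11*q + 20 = (q - 4)*(q^2 - 4*q - 5) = (q - 5)*(q - 4)*(q + 1)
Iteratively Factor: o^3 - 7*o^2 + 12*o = (o)*(o^2 - 7*o + 12) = o*(o - 4)*(o - 3)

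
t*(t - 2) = t^2 - 2*t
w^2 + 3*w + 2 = (w + 1)*(w + 2)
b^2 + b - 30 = (b - 5)*(b + 6)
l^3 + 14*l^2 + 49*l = l*(l + 7)^2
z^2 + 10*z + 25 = (z + 5)^2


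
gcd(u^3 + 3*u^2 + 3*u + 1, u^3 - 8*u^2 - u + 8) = u + 1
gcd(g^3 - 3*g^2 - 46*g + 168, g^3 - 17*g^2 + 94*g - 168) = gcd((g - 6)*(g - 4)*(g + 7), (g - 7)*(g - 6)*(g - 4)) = g^2 - 10*g + 24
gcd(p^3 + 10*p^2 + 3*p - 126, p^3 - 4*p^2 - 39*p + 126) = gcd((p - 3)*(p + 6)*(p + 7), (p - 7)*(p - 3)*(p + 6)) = p^2 + 3*p - 18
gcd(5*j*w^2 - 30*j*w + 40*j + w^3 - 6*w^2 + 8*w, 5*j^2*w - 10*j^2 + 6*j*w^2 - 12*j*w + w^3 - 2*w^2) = 5*j*w - 10*j + w^2 - 2*w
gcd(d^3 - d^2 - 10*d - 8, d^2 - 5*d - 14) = d + 2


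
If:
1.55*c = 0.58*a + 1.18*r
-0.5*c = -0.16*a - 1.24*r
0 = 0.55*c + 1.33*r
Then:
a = 0.00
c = 0.00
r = 0.00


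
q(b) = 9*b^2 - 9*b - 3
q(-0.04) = -2.63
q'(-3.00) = -63.00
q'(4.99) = 80.82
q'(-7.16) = -137.88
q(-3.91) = 169.78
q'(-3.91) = -79.38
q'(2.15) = 29.70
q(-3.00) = 105.00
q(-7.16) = 522.83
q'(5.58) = 91.44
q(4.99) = 176.19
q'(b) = 18*b - 9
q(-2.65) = 84.05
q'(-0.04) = -9.72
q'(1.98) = 26.64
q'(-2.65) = -56.70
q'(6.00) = 99.00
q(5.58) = 227.01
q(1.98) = 14.46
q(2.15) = 19.25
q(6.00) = 267.00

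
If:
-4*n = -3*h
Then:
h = 4*n/3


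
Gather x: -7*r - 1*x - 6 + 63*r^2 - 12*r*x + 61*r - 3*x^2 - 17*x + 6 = 63*r^2 + 54*r - 3*x^2 + x*(-12*r - 18)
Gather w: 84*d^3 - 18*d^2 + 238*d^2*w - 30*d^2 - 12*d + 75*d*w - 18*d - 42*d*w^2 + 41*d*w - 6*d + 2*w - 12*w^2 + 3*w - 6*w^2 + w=84*d^3 - 48*d^2 - 36*d + w^2*(-42*d - 18) + w*(238*d^2 + 116*d + 6)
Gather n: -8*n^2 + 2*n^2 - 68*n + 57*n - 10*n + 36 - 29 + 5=-6*n^2 - 21*n + 12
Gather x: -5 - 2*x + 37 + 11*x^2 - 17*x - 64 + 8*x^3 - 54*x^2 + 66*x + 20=8*x^3 - 43*x^2 + 47*x - 12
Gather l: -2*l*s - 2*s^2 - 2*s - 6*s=-2*l*s - 2*s^2 - 8*s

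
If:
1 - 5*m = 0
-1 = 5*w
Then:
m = 1/5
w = -1/5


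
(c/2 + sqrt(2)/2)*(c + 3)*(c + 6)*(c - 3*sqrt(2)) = c^4/2 - sqrt(2)*c^3 + 9*c^3/2 - 9*sqrt(2)*c^2 + 6*c^2 - 27*c - 18*sqrt(2)*c - 54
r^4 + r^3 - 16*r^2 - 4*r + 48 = (r - 3)*(r - 2)*(r + 2)*(r + 4)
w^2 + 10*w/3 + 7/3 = (w + 1)*(w + 7/3)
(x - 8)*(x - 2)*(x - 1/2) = x^3 - 21*x^2/2 + 21*x - 8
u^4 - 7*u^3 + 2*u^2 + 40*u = u*(u - 5)*(u - 4)*(u + 2)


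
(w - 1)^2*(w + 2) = w^3 - 3*w + 2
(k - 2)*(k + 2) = k^2 - 4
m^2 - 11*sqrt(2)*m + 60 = (m - 6*sqrt(2))*(m - 5*sqrt(2))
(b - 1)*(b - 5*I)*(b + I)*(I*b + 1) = I*b^4 + 5*b^3 - I*b^3 - 5*b^2 + I*b^2 + 5*b - I*b - 5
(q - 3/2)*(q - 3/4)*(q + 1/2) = q^3 - 7*q^2/4 + 9/16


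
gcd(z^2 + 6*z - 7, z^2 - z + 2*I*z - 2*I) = z - 1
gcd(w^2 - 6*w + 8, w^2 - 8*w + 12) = w - 2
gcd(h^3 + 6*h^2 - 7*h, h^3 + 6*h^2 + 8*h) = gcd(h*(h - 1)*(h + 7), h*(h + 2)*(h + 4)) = h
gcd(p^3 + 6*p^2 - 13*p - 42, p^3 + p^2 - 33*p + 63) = p^2 + 4*p - 21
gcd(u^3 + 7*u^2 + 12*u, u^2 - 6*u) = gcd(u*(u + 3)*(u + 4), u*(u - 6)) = u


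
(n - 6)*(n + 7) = n^2 + n - 42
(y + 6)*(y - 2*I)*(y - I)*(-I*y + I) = -I*y^4 - 3*y^3 - 5*I*y^3 - 15*y^2 + 8*I*y^2 + 18*y + 10*I*y - 12*I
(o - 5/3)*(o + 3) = o^2 + 4*o/3 - 5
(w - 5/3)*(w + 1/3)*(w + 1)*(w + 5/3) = w^4 + 4*w^3/3 - 22*w^2/9 - 100*w/27 - 25/27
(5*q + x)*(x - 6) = 5*q*x - 30*q + x^2 - 6*x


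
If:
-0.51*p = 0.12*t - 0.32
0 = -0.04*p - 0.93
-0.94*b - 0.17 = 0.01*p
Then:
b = 0.07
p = -23.25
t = 101.48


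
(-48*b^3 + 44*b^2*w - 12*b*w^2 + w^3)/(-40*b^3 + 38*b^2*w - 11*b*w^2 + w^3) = (-6*b + w)/(-5*b + w)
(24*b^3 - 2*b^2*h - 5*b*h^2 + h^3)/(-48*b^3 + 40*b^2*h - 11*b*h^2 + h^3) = (-2*b - h)/(4*b - h)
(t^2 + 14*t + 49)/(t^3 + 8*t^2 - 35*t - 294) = 1/(t - 6)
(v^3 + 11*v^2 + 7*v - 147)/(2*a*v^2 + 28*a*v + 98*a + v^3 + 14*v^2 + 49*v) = (v - 3)/(2*a + v)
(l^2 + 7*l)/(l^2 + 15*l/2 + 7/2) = 2*l/(2*l + 1)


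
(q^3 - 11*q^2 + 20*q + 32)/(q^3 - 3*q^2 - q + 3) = (q^2 - 12*q + 32)/(q^2 - 4*q + 3)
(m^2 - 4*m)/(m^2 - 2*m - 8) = m/(m + 2)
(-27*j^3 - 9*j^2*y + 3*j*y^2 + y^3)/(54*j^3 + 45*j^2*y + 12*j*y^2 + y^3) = (-3*j + y)/(6*j + y)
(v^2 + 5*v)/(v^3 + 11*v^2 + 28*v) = (v + 5)/(v^2 + 11*v + 28)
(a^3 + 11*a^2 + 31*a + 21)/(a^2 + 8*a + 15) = (a^2 + 8*a + 7)/(a + 5)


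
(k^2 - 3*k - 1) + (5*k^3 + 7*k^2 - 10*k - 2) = 5*k^3 + 8*k^2 - 13*k - 3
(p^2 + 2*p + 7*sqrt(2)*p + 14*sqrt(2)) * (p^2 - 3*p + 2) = p^4 - p^3 + 7*sqrt(2)*p^3 - 7*sqrt(2)*p^2 - 4*p^2 - 28*sqrt(2)*p + 4*p + 28*sqrt(2)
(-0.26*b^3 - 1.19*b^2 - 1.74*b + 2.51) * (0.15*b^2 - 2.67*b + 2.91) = -0.039*b^5 + 0.5157*b^4 + 2.1597*b^3 + 1.5594*b^2 - 11.7651*b + 7.3041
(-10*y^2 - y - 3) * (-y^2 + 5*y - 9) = 10*y^4 - 49*y^3 + 88*y^2 - 6*y + 27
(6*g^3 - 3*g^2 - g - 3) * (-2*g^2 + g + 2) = -12*g^5 + 12*g^4 + 11*g^3 - g^2 - 5*g - 6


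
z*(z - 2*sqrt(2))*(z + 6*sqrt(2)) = z^3 + 4*sqrt(2)*z^2 - 24*z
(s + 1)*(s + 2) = s^2 + 3*s + 2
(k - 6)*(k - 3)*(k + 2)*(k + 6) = k^4 - k^3 - 42*k^2 + 36*k + 216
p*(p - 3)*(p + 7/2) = p^3 + p^2/2 - 21*p/2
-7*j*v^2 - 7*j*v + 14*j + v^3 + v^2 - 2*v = (-7*j + v)*(v - 1)*(v + 2)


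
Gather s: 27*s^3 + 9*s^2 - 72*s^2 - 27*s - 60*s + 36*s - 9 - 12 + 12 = 27*s^3 - 63*s^2 - 51*s - 9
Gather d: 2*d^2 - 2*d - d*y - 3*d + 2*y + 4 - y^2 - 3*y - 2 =2*d^2 + d*(-y - 5) - y^2 - y + 2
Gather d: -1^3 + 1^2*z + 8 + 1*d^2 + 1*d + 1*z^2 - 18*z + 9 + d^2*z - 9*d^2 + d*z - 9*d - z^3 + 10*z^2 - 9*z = d^2*(z - 8) + d*(z - 8) - z^3 + 11*z^2 - 26*z + 16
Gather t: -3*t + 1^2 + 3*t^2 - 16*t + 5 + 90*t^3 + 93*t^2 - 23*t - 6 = 90*t^3 + 96*t^2 - 42*t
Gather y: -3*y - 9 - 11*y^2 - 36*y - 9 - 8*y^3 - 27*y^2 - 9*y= -8*y^3 - 38*y^2 - 48*y - 18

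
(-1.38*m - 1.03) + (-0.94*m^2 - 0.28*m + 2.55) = -0.94*m^2 - 1.66*m + 1.52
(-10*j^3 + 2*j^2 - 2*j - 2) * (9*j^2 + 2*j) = -90*j^5 - 2*j^4 - 14*j^3 - 22*j^2 - 4*j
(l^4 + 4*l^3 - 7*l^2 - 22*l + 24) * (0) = 0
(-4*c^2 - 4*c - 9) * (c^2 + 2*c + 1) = -4*c^4 - 12*c^3 - 21*c^2 - 22*c - 9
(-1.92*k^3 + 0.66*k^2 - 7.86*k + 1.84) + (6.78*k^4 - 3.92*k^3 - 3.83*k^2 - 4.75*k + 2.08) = 6.78*k^4 - 5.84*k^3 - 3.17*k^2 - 12.61*k + 3.92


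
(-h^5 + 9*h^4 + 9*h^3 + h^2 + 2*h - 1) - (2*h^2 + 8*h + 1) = -h^5 + 9*h^4 + 9*h^3 - h^2 - 6*h - 2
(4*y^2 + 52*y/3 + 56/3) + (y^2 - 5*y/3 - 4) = 5*y^2 + 47*y/3 + 44/3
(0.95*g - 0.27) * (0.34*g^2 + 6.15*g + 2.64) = 0.323*g^3 + 5.7507*g^2 + 0.8475*g - 0.7128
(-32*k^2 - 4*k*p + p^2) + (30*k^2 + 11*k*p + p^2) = -2*k^2 + 7*k*p + 2*p^2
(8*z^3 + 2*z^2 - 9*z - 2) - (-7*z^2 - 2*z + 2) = 8*z^3 + 9*z^2 - 7*z - 4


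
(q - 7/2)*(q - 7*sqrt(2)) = q^2 - 7*sqrt(2)*q - 7*q/2 + 49*sqrt(2)/2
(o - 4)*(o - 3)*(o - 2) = o^3 - 9*o^2 + 26*o - 24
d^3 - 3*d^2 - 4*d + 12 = (d - 3)*(d - 2)*(d + 2)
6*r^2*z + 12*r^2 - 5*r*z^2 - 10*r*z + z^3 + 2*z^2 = (-3*r + z)*(-2*r + z)*(z + 2)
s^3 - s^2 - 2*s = s*(s - 2)*(s + 1)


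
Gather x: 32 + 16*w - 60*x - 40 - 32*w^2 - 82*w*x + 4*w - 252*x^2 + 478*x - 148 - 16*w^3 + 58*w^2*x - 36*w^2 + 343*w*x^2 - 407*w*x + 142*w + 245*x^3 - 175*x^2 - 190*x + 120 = -16*w^3 - 68*w^2 + 162*w + 245*x^3 + x^2*(343*w - 427) + x*(58*w^2 - 489*w + 228) - 36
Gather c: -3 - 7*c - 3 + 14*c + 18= 7*c + 12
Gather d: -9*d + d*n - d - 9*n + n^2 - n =d*(n - 10) + n^2 - 10*n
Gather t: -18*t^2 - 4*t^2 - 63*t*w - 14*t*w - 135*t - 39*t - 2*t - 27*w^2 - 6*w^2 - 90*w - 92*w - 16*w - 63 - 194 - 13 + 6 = -22*t^2 + t*(-77*w - 176) - 33*w^2 - 198*w - 264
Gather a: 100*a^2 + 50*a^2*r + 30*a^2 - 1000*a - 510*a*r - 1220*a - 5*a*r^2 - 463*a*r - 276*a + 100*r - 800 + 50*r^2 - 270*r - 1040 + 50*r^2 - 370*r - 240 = a^2*(50*r + 130) + a*(-5*r^2 - 973*r - 2496) + 100*r^2 - 540*r - 2080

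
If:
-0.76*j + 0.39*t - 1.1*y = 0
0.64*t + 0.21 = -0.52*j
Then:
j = -1.02147417295415*y - 0.118833430063842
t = 0.829947765525247*y - 0.231572838073128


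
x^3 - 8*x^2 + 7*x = x*(x - 7)*(x - 1)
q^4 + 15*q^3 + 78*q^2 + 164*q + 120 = (q + 2)^2*(q + 5)*(q + 6)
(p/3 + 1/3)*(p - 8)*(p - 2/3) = p^3/3 - 23*p^2/9 - 10*p/9 + 16/9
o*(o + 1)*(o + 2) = o^3 + 3*o^2 + 2*o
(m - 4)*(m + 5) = m^2 + m - 20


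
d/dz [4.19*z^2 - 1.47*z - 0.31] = 8.38*z - 1.47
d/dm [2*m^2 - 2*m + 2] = 4*m - 2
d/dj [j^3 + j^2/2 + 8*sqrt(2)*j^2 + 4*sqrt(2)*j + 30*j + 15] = 3*j^2 + j + 16*sqrt(2)*j + 4*sqrt(2) + 30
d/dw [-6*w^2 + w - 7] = 1 - 12*w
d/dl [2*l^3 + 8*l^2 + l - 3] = 6*l^2 + 16*l + 1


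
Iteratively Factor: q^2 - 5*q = (q - 5)*(q)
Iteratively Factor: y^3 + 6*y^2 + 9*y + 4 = (y + 4)*(y^2 + 2*y + 1) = (y + 1)*(y + 4)*(y + 1)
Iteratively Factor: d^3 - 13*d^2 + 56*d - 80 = (d - 4)*(d^2 - 9*d + 20) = (d - 4)^2*(d - 5)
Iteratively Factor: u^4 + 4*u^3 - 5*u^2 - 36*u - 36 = (u + 2)*(u^3 + 2*u^2 - 9*u - 18) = (u + 2)^2*(u^2 - 9) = (u - 3)*(u + 2)^2*(u + 3)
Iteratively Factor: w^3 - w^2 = (w)*(w^2 - w) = w*(w - 1)*(w)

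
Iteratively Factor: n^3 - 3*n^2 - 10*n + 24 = (n - 2)*(n^2 - n - 12) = (n - 2)*(n + 3)*(n - 4)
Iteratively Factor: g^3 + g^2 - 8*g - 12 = (g - 3)*(g^2 + 4*g + 4) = (g - 3)*(g + 2)*(g + 2)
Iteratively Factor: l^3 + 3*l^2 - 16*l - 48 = (l + 3)*(l^2 - 16) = (l + 3)*(l + 4)*(l - 4)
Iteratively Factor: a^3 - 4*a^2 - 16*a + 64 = (a - 4)*(a^2 - 16) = (a - 4)^2*(a + 4)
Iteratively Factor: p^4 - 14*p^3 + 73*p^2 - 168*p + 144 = (p - 3)*(p^3 - 11*p^2 + 40*p - 48) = (p - 4)*(p - 3)*(p^2 - 7*p + 12) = (p - 4)^2*(p - 3)*(p - 3)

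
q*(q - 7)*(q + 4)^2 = q^4 + q^3 - 40*q^2 - 112*q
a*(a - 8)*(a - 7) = a^3 - 15*a^2 + 56*a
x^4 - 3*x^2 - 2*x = x*(x - 2)*(x + 1)^2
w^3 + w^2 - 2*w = w*(w - 1)*(w + 2)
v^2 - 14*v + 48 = (v - 8)*(v - 6)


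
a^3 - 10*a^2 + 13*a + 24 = (a - 8)*(a - 3)*(a + 1)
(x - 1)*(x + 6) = x^2 + 5*x - 6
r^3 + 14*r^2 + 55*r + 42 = (r + 1)*(r + 6)*(r + 7)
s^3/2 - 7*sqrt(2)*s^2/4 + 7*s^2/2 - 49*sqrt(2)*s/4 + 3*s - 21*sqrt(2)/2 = (s/2 + 1/2)*(s + 6)*(s - 7*sqrt(2)/2)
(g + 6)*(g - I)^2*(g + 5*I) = g^4 + 6*g^3 + 3*I*g^3 + 9*g^2 + 18*I*g^2 + 54*g - 5*I*g - 30*I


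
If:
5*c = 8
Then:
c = 8/5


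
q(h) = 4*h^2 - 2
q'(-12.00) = -96.00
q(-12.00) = 574.00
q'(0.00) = 0.00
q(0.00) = -2.00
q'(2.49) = 19.92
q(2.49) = 22.80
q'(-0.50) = -4.00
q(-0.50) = -1.00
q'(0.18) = 1.44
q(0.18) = -1.87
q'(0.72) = 5.76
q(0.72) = 0.07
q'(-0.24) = -1.92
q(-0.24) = -1.77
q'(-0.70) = -5.60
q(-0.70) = -0.04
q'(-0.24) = -1.92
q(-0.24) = -1.77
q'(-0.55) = -4.40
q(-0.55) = -0.79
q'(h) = 8*h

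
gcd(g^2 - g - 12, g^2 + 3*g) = g + 3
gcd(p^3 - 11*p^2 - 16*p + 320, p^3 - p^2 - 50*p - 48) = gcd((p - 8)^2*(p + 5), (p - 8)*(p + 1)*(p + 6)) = p - 8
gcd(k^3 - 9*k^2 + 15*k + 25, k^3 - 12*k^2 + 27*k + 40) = k^2 - 4*k - 5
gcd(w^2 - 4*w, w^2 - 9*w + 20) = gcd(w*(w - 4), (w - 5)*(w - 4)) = w - 4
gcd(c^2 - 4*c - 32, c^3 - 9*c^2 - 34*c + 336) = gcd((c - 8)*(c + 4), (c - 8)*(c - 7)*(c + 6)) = c - 8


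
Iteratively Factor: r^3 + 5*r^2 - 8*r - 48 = (r - 3)*(r^2 + 8*r + 16) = (r - 3)*(r + 4)*(r + 4)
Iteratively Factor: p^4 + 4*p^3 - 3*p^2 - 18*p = (p + 3)*(p^3 + p^2 - 6*p) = (p - 2)*(p + 3)*(p^2 + 3*p) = (p - 2)*(p + 3)^2*(p)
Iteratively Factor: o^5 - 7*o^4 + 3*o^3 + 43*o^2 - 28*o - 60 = (o - 3)*(o^4 - 4*o^3 - 9*o^2 + 16*o + 20) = (o - 3)*(o + 2)*(o^3 - 6*o^2 + 3*o + 10) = (o - 3)*(o - 2)*(o + 2)*(o^2 - 4*o - 5) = (o - 3)*(o - 2)*(o + 1)*(o + 2)*(o - 5)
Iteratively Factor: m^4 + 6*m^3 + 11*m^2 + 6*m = (m + 3)*(m^3 + 3*m^2 + 2*m) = (m + 2)*(m + 3)*(m^2 + m) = (m + 1)*(m + 2)*(m + 3)*(m)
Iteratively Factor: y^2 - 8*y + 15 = (y - 5)*(y - 3)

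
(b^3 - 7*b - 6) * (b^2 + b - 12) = b^5 + b^4 - 19*b^3 - 13*b^2 + 78*b + 72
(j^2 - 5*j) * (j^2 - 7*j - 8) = j^4 - 12*j^3 + 27*j^2 + 40*j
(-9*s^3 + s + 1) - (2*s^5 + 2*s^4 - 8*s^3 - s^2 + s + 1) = -2*s^5 - 2*s^4 - s^3 + s^2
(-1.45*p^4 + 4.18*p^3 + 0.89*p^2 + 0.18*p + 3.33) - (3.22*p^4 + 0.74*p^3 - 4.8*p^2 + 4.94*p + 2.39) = -4.67*p^4 + 3.44*p^3 + 5.69*p^2 - 4.76*p + 0.94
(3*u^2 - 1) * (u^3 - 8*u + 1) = 3*u^5 - 25*u^3 + 3*u^2 + 8*u - 1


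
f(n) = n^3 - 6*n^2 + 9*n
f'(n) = 3*n^2 - 12*n + 9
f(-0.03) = -0.28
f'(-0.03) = 9.36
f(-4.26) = -224.53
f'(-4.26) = 114.56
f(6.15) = 61.02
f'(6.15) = 48.67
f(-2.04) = -51.82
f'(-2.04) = 45.96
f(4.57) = 11.26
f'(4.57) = 16.81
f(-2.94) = -103.73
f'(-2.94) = 70.21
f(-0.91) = -13.91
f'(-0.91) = 22.40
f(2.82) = 0.09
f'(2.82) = -0.98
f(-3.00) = -108.00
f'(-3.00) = 72.00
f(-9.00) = -1296.00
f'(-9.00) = 360.00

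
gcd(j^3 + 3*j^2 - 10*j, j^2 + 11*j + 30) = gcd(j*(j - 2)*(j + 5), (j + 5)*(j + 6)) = j + 5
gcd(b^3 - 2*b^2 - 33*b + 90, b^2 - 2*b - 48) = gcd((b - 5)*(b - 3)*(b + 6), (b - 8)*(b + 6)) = b + 6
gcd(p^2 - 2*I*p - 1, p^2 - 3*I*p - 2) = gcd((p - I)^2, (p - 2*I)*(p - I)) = p - I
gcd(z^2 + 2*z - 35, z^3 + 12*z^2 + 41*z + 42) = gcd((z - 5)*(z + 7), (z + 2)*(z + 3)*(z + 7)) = z + 7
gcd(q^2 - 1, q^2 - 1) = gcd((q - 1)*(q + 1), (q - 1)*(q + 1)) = q^2 - 1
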